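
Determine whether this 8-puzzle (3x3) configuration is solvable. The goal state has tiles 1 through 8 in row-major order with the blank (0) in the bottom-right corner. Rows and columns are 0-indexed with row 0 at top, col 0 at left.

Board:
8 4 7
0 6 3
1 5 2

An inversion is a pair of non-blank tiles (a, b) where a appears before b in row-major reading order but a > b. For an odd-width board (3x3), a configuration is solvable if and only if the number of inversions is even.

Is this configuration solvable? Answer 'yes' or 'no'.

Inversions (pairs i<j in row-major order where tile[i] > tile[j] > 0): 22
22 is even, so the puzzle is solvable.

Answer: yes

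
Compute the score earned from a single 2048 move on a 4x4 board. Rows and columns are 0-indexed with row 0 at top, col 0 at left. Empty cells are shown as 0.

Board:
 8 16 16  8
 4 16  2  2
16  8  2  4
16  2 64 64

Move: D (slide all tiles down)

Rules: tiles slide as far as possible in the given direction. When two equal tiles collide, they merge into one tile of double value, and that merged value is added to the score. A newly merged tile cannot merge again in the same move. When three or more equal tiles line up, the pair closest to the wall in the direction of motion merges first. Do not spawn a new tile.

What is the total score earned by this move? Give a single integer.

Slide down:
col 0: [8, 4, 16, 16] -> [0, 8, 4, 32]  score +32 (running 32)
col 1: [16, 16, 8, 2] -> [0, 32, 8, 2]  score +32 (running 64)
col 2: [16, 2, 2, 64] -> [0, 16, 4, 64]  score +4 (running 68)
col 3: [8, 2, 4, 64] -> [8, 2, 4, 64]  score +0 (running 68)
Board after move:
 0  0  0  8
 8 32 16  2
 4  8  4  4
32  2 64 64

Answer: 68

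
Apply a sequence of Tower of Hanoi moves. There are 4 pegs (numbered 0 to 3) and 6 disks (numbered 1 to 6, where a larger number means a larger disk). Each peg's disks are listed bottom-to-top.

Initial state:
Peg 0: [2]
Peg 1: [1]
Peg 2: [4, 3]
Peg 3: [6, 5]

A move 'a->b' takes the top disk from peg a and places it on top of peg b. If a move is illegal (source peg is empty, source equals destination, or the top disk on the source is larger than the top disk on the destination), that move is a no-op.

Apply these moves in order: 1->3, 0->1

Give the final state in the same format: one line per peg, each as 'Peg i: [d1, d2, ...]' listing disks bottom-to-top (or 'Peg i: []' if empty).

Answer: Peg 0: []
Peg 1: [2]
Peg 2: [4, 3]
Peg 3: [6, 5, 1]

Derivation:
After move 1 (1->3):
Peg 0: [2]
Peg 1: []
Peg 2: [4, 3]
Peg 3: [6, 5, 1]

After move 2 (0->1):
Peg 0: []
Peg 1: [2]
Peg 2: [4, 3]
Peg 3: [6, 5, 1]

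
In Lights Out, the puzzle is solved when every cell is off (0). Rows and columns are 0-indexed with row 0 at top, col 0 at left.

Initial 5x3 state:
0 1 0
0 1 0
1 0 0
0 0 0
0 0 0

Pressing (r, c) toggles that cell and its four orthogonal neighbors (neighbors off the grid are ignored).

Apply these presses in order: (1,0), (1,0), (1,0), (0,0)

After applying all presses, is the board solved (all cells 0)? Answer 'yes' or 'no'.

Answer: yes

Derivation:
After press 1 at (1,0):
1 1 0
1 0 0
0 0 0
0 0 0
0 0 0

After press 2 at (1,0):
0 1 0
0 1 0
1 0 0
0 0 0
0 0 0

After press 3 at (1,0):
1 1 0
1 0 0
0 0 0
0 0 0
0 0 0

After press 4 at (0,0):
0 0 0
0 0 0
0 0 0
0 0 0
0 0 0

Lights still on: 0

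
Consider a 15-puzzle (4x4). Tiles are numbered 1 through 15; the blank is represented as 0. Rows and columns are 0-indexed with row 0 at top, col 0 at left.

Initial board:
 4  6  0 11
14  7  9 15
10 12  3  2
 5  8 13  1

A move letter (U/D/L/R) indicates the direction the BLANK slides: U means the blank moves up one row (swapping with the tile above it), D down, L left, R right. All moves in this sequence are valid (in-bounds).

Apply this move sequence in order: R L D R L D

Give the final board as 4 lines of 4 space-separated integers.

Answer:  4  6  9 11
14  7  3 15
10 12  0  2
 5  8 13  1

Derivation:
After move 1 (R):
 4  6 11  0
14  7  9 15
10 12  3  2
 5  8 13  1

After move 2 (L):
 4  6  0 11
14  7  9 15
10 12  3  2
 5  8 13  1

After move 3 (D):
 4  6  9 11
14  7  0 15
10 12  3  2
 5  8 13  1

After move 4 (R):
 4  6  9 11
14  7 15  0
10 12  3  2
 5  8 13  1

After move 5 (L):
 4  6  9 11
14  7  0 15
10 12  3  2
 5  8 13  1

After move 6 (D):
 4  6  9 11
14  7  3 15
10 12  0  2
 5  8 13  1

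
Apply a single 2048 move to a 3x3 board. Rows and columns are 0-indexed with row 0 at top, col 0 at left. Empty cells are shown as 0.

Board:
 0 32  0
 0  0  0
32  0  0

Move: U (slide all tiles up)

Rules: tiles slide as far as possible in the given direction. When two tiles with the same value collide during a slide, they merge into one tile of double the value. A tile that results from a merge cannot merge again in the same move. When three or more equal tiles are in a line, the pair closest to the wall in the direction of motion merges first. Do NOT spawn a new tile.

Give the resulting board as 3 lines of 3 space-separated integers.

Slide up:
col 0: [0, 0, 32] -> [32, 0, 0]
col 1: [32, 0, 0] -> [32, 0, 0]
col 2: [0, 0, 0] -> [0, 0, 0]

Answer: 32 32  0
 0  0  0
 0  0  0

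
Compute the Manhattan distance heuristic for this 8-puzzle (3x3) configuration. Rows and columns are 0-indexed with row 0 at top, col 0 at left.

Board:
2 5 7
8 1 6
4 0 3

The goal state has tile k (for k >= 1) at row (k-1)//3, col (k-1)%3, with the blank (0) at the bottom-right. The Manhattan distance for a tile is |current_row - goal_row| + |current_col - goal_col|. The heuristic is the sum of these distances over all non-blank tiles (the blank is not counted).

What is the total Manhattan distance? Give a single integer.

Answer: 13

Derivation:
Tile 2: (0,0)->(0,1) = 1
Tile 5: (0,1)->(1,1) = 1
Tile 7: (0,2)->(2,0) = 4
Tile 8: (1,0)->(2,1) = 2
Tile 1: (1,1)->(0,0) = 2
Tile 6: (1,2)->(1,2) = 0
Tile 4: (2,0)->(1,0) = 1
Tile 3: (2,2)->(0,2) = 2
Sum: 1 + 1 + 4 + 2 + 2 + 0 + 1 + 2 = 13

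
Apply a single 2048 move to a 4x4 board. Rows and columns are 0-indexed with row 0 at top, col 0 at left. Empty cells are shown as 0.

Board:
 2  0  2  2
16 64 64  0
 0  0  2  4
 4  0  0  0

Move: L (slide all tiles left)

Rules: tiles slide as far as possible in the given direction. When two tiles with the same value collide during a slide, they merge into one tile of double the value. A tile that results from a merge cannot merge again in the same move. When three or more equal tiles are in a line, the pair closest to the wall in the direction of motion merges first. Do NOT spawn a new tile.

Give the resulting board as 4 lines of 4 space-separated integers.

Slide left:
row 0: [2, 0, 2, 2] -> [4, 2, 0, 0]
row 1: [16, 64, 64, 0] -> [16, 128, 0, 0]
row 2: [0, 0, 2, 4] -> [2, 4, 0, 0]
row 3: [4, 0, 0, 0] -> [4, 0, 0, 0]

Answer:   4   2   0   0
 16 128   0   0
  2   4   0   0
  4   0   0   0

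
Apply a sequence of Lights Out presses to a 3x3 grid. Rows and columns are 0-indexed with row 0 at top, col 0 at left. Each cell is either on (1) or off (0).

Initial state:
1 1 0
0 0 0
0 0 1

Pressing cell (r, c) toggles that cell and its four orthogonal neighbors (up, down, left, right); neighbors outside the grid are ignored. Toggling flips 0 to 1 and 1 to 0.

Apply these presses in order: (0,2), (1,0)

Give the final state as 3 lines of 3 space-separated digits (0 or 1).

Answer: 0 0 1
1 1 1
1 0 1

Derivation:
After press 1 at (0,2):
1 0 1
0 0 1
0 0 1

After press 2 at (1,0):
0 0 1
1 1 1
1 0 1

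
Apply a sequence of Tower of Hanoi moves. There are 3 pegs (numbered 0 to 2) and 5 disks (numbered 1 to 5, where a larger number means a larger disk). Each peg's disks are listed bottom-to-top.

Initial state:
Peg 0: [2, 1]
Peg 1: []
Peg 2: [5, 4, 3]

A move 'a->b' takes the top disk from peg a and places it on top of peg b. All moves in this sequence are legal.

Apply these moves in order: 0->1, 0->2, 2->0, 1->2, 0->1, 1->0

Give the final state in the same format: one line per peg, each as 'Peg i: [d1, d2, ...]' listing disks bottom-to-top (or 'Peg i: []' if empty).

After move 1 (0->1):
Peg 0: [2]
Peg 1: [1]
Peg 2: [5, 4, 3]

After move 2 (0->2):
Peg 0: []
Peg 1: [1]
Peg 2: [5, 4, 3, 2]

After move 3 (2->0):
Peg 0: [2]
Peg 1: [1]
Peg 2: [5, 4, 3]

After move 4 (1->2):
Peg 0: [2]
Peg 1: []
Peg 2: [5, 4, 3, 1]

After move 5 (0->1):
Peg 0: []
Peg 1: [2]
Peg 2: [5, 4, 3, 1]

After move 6 (1->0):
Peg 0: [2]
Peg 1: []
Peg 2: [5, 4, 3, 1]

Answer: Peg 0: [2]
Peg 1: []
Peg 2: [5, 4, 3, 1]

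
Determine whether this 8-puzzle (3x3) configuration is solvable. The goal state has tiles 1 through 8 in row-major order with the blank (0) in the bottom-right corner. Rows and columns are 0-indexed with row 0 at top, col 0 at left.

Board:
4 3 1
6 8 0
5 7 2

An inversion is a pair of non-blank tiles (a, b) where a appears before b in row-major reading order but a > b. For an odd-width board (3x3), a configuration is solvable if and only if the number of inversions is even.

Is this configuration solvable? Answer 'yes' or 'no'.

Answer: yes

Derivation:
Inversions (pairs i<j in row-major order where tile[i] > tile[j] > 0): 12
12 is even, so the puzzle is solvable.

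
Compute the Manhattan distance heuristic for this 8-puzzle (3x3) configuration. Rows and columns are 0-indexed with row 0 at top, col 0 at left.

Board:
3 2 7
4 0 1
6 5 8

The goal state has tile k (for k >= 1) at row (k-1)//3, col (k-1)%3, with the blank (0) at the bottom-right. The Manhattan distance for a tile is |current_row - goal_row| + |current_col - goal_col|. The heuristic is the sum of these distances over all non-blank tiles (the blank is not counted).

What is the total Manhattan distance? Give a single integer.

Answer: 14

Derivation:
Tile 3: (0,0)->(0,2) = 2
Tile 2: (0,1)->(0,1) = 0
Tile 7: (0,2)->(2,0) = 4
Tile 4: (1,0)->(1,0) = 0
Tile 1: (1,2)->(0,0) = 3
Tile 6: (2,0)->(1,2) = 3
Tile 5: (2,1)->(1,1) = 1
Tile 8: (2,2)->(2,1) = 1
Sum: 2 + 0 + 4 + 0 + 3 + 3 + 1 + 1 = 14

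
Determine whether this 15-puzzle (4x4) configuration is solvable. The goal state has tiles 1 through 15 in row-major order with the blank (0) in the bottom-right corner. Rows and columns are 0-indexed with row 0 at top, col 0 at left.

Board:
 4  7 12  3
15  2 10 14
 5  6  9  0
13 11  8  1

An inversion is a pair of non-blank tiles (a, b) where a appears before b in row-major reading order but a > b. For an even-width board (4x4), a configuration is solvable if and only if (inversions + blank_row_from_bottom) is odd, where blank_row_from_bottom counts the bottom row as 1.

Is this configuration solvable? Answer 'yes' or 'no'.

Inversions: 52
Blank is in row 2 (0-indexed from top), which is row 2 counting from the bottom (bottom = 1).
52 + 2 = 54, which is even, so the puzzle is not solvable.

Answer: no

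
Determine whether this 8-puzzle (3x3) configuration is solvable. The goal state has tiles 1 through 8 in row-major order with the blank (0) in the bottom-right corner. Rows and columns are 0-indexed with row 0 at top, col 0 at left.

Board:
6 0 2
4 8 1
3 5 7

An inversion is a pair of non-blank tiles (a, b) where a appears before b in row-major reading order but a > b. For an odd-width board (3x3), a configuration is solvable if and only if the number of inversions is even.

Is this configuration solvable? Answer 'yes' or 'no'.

Inversions (pairs i<j in row-major order where tile[i] > tile[j] > 0): 12
12 is even, so the puzzle is solvable.

Answer: yes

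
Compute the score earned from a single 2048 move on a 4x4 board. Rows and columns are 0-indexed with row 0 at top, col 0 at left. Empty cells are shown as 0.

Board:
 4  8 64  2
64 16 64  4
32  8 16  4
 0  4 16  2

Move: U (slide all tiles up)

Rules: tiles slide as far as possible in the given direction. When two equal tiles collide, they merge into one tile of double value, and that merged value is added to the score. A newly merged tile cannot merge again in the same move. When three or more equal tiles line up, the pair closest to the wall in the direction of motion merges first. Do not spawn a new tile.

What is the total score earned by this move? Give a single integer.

Slide up:
col 0: [4, 64, 32, 0] -> [4, 64, 32, 0]  score +0 (running 0)
col 1: [8, 16, 8, 4] -> [8, 16, 8, 4]  score +0 (running 0)
col 2: [64, 64, 16, 16] -> [128, 32, 0, 0]  score +160 (running 160)
col 3: [2, 4, 4, 2] -> [2, 8, 2, 0]  score +8 (running 168)
Board after move:
  4   8 128   2
 64  16  32   8
 32   8   0   2
  0   4   0   0

Answer: 168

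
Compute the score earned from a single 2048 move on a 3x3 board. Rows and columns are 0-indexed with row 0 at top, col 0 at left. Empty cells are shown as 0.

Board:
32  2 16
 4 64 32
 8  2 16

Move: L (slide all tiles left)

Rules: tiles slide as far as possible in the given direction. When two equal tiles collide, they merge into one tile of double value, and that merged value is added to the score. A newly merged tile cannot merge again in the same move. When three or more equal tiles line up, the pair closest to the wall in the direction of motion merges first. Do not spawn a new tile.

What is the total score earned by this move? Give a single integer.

Slide left:
row 0: [32, 2, 16] -> [32, 2, 16]  score +0 (running 0)
row 1: [4, 64, 32] -> [4, 64, 32]  score +0 (running 0)
row 2: [8, 2, 16] -> [8, 2, 16]  score +0 (running 0)
Board after move:
32  2 16
 4 64 32
 8  2 16

Answer: 0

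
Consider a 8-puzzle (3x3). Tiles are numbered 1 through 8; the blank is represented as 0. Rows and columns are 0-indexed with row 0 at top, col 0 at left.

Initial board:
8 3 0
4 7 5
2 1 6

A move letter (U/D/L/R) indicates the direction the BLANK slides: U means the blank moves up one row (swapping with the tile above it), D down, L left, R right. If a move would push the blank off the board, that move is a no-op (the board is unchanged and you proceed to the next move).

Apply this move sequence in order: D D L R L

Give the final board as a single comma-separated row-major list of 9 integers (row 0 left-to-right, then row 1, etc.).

Answer: 8, 3, 5, 4, 7, 6, 2, 0, 1

Derivation:
After move 1 (D):
8 3 5
4 7 0
2 1 6

After move 2 (D):
8 3 5
4 7 6
2 1 0

After move 3 (L):
8 3 5
4 7 6
2 0 1

After move 4 (R):
8 3 5
4 7 6
2 1 0

After move 5 (L):
8 3 5
4 7 6
2 0 1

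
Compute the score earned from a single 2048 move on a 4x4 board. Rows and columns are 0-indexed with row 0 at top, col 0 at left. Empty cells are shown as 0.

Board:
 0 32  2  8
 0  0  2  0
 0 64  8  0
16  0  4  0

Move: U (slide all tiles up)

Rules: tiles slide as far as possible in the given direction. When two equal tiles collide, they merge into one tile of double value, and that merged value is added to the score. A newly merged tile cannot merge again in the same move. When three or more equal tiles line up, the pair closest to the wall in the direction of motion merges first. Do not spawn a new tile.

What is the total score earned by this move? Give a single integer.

Slide up:
col 0: [0, 0, 0, 16] -> [16, 0, 0, 0]  score +0 (running 0)
col 1: [32, 0, 64, 0] -> [32, 64, 0, 0]  score +0 (running 0)
col 2: [2, 2, 8, 4] -> [4, 8, 4, 0]  score +4 (running 4)
col 3: [8, 0, 0, 0] -> [8, 0, 0, 0]  score +0 (running 4)
Board after move:
16 32  4  8
 0 64  8  0
 0  0  4  0
 0  0  0  0

Answer: 4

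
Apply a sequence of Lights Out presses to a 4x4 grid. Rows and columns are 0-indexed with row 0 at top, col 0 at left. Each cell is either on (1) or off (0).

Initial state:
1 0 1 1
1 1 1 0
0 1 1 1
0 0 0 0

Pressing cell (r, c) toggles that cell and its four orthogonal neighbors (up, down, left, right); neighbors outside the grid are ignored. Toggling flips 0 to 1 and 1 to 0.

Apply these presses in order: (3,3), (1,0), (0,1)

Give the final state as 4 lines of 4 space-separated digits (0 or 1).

Answer: 1 1 0 1
0 1 1 0
1 1 1 0
0 0 1 1

Derivation:
After press 1 at (3,3):
1 0 1 1
1 1 1 0
0 1 1 0
0 0 1 1

After press 2 at (1,0):
0 0 1 1
0 0 1 0
1 1 1 0
0 0 1 1

After press 3 at (0,1):
1 1 0 1
0 1 1 0
1 1 1 0
0 0 1 1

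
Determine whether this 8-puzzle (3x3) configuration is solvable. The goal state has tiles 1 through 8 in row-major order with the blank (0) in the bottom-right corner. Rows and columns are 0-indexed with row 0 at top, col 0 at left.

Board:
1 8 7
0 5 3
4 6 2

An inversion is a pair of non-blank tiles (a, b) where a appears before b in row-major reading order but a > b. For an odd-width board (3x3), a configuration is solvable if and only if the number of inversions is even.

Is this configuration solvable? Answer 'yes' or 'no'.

Answer: no

Derivation:
Inversions (pairs i<j in row-major order where tile[i] > tile[j] > 0): 17
17 is odd, so the puzzle is not solvable.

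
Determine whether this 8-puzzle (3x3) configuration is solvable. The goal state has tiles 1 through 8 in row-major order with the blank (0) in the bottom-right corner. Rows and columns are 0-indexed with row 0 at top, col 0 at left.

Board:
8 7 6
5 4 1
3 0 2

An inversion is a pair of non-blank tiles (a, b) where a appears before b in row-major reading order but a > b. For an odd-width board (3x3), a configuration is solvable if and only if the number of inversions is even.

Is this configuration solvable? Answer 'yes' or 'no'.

Answer: yes

Derivation:
Inversions (pairs i<j in row-major order where tile[i] > tile[j] > 0): 26
26 is even, so the puzzle is solvable.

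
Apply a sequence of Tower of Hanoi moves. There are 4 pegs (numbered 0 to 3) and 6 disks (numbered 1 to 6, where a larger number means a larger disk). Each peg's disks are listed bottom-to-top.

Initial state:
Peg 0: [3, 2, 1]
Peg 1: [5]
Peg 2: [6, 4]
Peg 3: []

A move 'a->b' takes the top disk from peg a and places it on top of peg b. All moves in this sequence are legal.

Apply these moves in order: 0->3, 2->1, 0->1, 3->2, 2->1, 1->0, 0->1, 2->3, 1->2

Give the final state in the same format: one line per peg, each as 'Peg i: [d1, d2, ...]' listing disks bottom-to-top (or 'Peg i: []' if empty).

Answer: Peg 0: [3]
Peg 1: [5, 4, 2]
Peg 2: [1]
Peg 3: [6]

Derivation:
After move 1 (0->3):
Peg 0: [3, 2]
Peg 1: [5]
Peg 2: [6, 4]
Peg 3: [1]

After move 2 (2->1):
Peg 0: [3, 2]
Peg 1: [5, 4]
Peg 2: [6]
Peg 3: [1]

After move 3 (0->1):
Peg 0: [3]
Peg 1: [5, 4, 2]
Peg 2: [6]
Peg 3: [1]

After move 4 (3->2):
Peg 0: [3]
Peg 1: [5, 4, 2]
Peg 2: [6, 1]
Peg 3: []

After move 5 (2->1):
Peg 0: [3]
Peg 1: [5, 4, 2, 1]
Peg 2: [6]
Peg 3: []

After move 6 (1->0):
Peg 0: [3, 1]
Peg 1: [5, 4, 2]
Peg 2: [6]
Peg 3: []

After move 7 (0->1):
Peg 0: [3]
Peg 1: [5, 4, 2, 1]
Peg 2: [6]
Peg 3: []

After move 8 (2->3):
Peg 0: [3]
Peg 1: [5, 4, 2, 1]
Peg 2: []
Peg 3: [6]

After move 9 (1->2):
Peg 0: [3]
Peg 1: [5, 4, 2]
Peg 2: [1]
Peg 3: [6]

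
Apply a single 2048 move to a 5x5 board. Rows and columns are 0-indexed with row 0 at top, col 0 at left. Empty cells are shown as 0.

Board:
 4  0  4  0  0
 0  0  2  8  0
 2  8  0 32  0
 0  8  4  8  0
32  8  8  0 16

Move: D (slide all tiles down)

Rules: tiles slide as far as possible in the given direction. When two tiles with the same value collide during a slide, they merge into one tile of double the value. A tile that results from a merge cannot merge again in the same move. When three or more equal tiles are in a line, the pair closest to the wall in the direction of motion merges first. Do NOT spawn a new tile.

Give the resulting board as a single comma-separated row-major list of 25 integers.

Slide down:
col 0: [4, 0, 2, 0, 32] -> [0, 0, 4, 2, 32]
col 1: [0, 0, 8, 8, 8] -> [0, 0, 0, 8, 16]
col 2: [4, 2, 0, 4, 8] -> [0, 4, 2, 4, 8]
col 3: [0, 8, 32, 8, 0] -> [0, 0, 8, 32, 8]
col 4: [0, 0, 0, 0, 16] -> [0, 0, 0, 0, 16]

Answer: 0, 0, 0, 0, 0, 0, 0, 4, 0, 0, 4, 0, 2, 8, 0, 2, 8, 4, 32, 0, 32, 16, 8, 8, 16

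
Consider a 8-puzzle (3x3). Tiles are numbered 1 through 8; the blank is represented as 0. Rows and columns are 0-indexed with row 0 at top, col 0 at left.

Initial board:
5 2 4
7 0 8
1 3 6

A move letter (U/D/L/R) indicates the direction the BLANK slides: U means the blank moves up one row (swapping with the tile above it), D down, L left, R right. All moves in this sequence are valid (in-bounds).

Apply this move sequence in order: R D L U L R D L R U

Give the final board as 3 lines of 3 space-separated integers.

Answer: 5 2 4
7 0 6
1 8 3

Derivation:
After move 1 (R):
5 2 4
7 8 0
1 3 6

After move 2 (D):
5 2 4
7 8 6
1 3 0

After move 3 (L):
5 2 4
7 8 6
1 0 3

After move 4 (U):
5 2 4
7 0 6
1 8 3

After move 5 (L):
5 2 4
0 7 6
1 8 3

After move 6 (R):
5 2 4
7 0 6
1 8 3

After move 7 (D):
5 2 4
7 8 6
1 0 3

After move 8 (L):
5 2 4
7 8 6
0 1 3

After move 9 (R):
5 2 4
7 8 6
1 0 3

After move 10 (U):
5 2 4
7 0 6
1 8 3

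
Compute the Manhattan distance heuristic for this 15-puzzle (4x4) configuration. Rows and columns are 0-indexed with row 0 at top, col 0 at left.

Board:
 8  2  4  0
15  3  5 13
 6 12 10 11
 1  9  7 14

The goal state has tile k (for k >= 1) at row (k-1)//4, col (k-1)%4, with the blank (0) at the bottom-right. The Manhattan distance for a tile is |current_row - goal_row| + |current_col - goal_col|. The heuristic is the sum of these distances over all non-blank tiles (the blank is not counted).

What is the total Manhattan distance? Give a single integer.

Answer: 33

Derivation:
Tile 8: at (0,0), goal (1,3), distance |0-1|+|0-3| = 4
Tile 2: at (0,1), goal (0,1), distance |0-0|+|1-1| = 0
Tile 4: at (0,2), goal (0,3), distance |0-0|+|2-3| = 1
Tile 15: at (1,0), goal (3,2), distance |1-3|+|0-2| = 4
Tile 3: at (1,1), goal (0,2), distance |1-0|+|1-2| = 2
Tile 5: at (1,2), goal (1,0), distance |1-1|+|2-0| = 2
Tile 13: at (1,3), goal (3,0), distance |1-3|+|3-0| = 5
Tile 6: at (2,0), goal (1,1), distance |2-1|+|0-1| = 2
Tile 12: at (2,1), goal (2,3), distance |2-2|+|1-3| = 2
Tile 10: at (2,2), goal (2,1), distance |2-2|+|2-1| = 1
Tile 11: at (2,3), goal (2,2), distance |2-2|+|3-2| = 1
Tile 1: at (3,0), goal (0,0), distance |3-0|+|0-0| = 3
Tile 9: at (3,1), goal (2,0), distance |3-2|+|1-0| = 2
Tile 7: at (3,2), goal (1,2), distance |3-1|+|2-2| = 2
Tile 14: at (3,3), goal (3,1), distance |3-3|+|3-1| = 2
Sum: 4 + 0 + 1 + 4 + 2 + 2 + 5 + 2 + 2 + 1 + 1 + 3 + 2 + 2 + 2 = 33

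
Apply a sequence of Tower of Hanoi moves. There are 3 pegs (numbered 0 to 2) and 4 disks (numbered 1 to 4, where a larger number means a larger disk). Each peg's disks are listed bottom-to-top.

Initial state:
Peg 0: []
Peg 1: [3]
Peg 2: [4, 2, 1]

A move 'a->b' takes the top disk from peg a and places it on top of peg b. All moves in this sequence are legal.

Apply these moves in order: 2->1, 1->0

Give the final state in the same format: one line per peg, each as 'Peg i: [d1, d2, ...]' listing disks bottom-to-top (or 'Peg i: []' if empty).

After move 1 (2->1):
Peg 0: []
Peg 1: [3, 1]
Peg 2: [4, 2]

After move 2 (1->0):
Peg 0: [1]
Peg 1: [3]
Peg 2: [4, 2]

Answer: Peg 0: [1]
Peg 1: [3]
Peg 2: [4, 2]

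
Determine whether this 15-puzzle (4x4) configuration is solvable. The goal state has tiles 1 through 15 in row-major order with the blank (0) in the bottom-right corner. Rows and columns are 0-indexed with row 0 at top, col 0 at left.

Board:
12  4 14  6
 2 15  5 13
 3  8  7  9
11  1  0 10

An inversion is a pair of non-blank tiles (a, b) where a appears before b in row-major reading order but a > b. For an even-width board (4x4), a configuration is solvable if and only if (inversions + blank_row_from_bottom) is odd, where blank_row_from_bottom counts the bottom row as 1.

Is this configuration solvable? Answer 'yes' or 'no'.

Answer: no

Derivation:
Inversions: 55
Blank is in row 3 (0-indexed from top), which is row 1 counting from the bottom (bottom = 1).
55 + 1 = 56, which is even, so the puzzle is not solvable.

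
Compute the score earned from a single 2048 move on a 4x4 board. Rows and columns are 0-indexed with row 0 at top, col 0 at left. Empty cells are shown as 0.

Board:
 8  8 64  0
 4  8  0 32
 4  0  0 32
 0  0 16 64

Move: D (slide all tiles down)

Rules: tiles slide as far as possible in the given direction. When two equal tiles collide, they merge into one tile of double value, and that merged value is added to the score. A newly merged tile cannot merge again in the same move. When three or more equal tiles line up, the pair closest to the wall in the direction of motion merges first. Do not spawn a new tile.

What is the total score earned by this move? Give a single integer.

Slide down:
col 0: [8, 4, 4, 0] -> [0, 0, 8, 8]  score +8 (running 8)
col 1: [8, 8, 0, 0] -> [0, 0, 0, 16]  score +16 (running 24)
col 2: [64, 0, 0, 16] -> [0, 0, 64, 16]  score +0 (running 24)
col 3: [0, 32, 32, 64] -> [0, 0, 64, 64]  score +64 (running 88)
Board after move:
 0  0  0  0
 0  0  0  0
 8  0 64 64
 8 16 16 64

Answer: 88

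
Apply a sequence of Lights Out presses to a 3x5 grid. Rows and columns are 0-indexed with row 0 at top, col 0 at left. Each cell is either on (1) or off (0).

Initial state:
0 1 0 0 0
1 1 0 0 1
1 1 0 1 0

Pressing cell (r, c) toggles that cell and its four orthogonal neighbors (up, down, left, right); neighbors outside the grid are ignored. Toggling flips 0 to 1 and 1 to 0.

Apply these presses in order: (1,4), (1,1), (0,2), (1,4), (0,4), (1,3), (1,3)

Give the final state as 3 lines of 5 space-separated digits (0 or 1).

After press 1 at (1,4):
0 1 0 0 1
1 1 0 1 0
1 1 0 1 1

After press 2 at (1,1):
0 0 0 0 1
0 0 1 1 0
1 0 0 1 1

After press 3 at (0,2):
0 1 1 1 1
0 0 0 1 0
1 0 0 1 1

After press 4 at (1,4):
0 1 1 1 0
0 0 0 0 1
1 0 0 1 0

After press 5 at (0,4):
0 1 1 0 1
0 0 0 0 0
1 0 0 1 0

After press 6 at (1,3):
0 1 1 1 1
0 0 1 1 1
1 0 0 0 0

After press 7 at (1,3):
0 1 1 0 1
0 0 0 0 0
1 0 0 1 0

Answer: 0 1 1 0 1
0 0 0 0 0
1 0 0 1 0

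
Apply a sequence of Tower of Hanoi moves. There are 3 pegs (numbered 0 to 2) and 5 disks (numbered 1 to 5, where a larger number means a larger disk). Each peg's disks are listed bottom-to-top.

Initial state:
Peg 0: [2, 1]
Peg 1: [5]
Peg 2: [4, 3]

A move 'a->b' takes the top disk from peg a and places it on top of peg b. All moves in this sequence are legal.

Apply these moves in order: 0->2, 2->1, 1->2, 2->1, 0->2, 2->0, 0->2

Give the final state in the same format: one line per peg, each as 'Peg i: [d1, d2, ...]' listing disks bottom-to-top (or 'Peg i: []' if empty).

After move 1 (0->2):
Peg 0: [2]
Peg 1: [5]
Peg 2: [4, 3, 1]

After move 2 (2->1):
Peg 0: [2]
Peg 1: [5, 1]
Peg 2: [4, 3]

After move 3 (1->2):
Peg 0: [2]
Peg 1: [5]
Peg 2: [4, 3, 1]

After move 4 (2->1):
Peg 0: [2]
Peg 1: [5, 1]
Peg 2: [4, 3]

After move 5 (0->2):
Peg 0: []
Peg 1: [5, 1]
Peg 2: [4, 3, 2]

After move 6 (2->0):
Peg 0: [2]
Peg 1: [5, 1]
Peg 2: [4, 3]

After move 7 (0->2):
Peg 0: []
Peg 1: [5, 1]
Peg 2: [4, 3, 2]

Answer: Peg 0: []
Peg 1: [5, 1]
Peg 2: [4, 3, 2]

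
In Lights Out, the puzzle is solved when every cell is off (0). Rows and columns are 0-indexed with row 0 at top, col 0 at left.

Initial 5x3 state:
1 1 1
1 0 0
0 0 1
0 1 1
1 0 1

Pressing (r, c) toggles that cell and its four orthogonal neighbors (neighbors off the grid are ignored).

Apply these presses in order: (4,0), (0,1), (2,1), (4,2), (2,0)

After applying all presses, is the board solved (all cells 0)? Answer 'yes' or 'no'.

Answer: yes

Derivation:
After press 1 at (4,0):
1 1 1
1 0 0
0 0 1
1 1 1
0 1 1

After press 2 at (0,1):
0 0 0
1 1 0
0 0 1
1 1 1
0 1 1

After press 3 at (2,1):
0 0 0
1 0 0
1 1 0
1 0 1
0 1 1

After press 4 at (4,2):
0 0 0
1 0 0
1 1 0
1 0 0
0 0 0

After press 5 at (2,0):
0 0 0
0 0 0
0 0 0
0 0 0
0 0 0

Lights still on: 0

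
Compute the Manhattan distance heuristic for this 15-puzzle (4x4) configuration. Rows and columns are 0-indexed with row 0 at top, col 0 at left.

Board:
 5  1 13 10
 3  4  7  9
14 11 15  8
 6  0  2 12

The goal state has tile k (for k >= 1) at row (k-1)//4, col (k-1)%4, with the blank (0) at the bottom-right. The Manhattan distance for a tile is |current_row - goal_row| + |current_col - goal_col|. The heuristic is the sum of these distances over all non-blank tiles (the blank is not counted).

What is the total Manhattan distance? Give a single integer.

Answer: 34

Derivation:
Tile 5: at (0,0), goal (1,0), distance |0-1|+|0-0| = 1
Tile 1: at (0,1), goal (0,0), distance |0-0|+|1-0| = 1
Tile 13: at (0,2), goal (3,0), distance |0-3|+|2-0| = 5
Tile 10: at (0,3), goal (2,1), distance |0-2|+|3-1| = 4
Tile 3: at (1,0), goal (0,2), distance |1-0|+|0-2| = 3
Tile 4: at (1,1), goal (0,3), distance |1-0|+|1-3| = 3
Tile 7: at (1,2), goal (1,2), distance |1-1|+|2-2| = 0
Tile 9: at (1,3), goal (2,0), distance |1-2|+|3-0| = 4
Tile 14: at (2,0), goal (3,1), distance |2-3|+|0-1| = 2
Tile 11: at (2,1), goal (2,2), distance |2-2|+|1-2| = 1
Tile 15: at (2,2), goal (3,2), distance |2-3|+|2-2| = 1
Tile 8: at (2,3), goal (1,3), distance |2-1|+|3-3| = 1
Tile 6: at (3,0), goal (1,1), distance |3-1|+|0-1| = 3
Tile 2: at (3,2), goal (0,1), distance |3-0|+|2-1| = 4
Tile 12: at (3,3), goal (2,3), distance |3-2|+|3-3| = 1
Sum: 1 + 1 + 5 + 4 + 3 + 3 + 0 + 4 + 2 + 1 + 1 + 1 + 3 + 4 + 1 = 34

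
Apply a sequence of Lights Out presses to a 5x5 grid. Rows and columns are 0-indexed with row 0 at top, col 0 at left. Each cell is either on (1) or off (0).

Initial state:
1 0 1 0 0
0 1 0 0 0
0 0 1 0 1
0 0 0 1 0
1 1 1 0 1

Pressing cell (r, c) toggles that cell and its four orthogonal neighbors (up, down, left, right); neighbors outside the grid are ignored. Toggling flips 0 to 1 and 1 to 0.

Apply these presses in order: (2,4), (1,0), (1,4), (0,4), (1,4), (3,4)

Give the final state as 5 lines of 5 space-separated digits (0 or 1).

After press 1 at (2,4):
1 0 1 0 0
0 1 0 0 1
0 0 1 1 0
0 0 0 1 1
1 1 1 0 1

After press 2 at (1,0):
0 0 1 0 0
1 0 0 0 1
1 0 1 1 0
0 0 0 1 1
1 1 1 0 1

After press 3 at (1,4):
0 0 1 0 1
1 0 0 1 0
1 0 1 1 1
0 0 0 1 1
1 1 1 0 1

After press 4 at (0,4):
0 0 1 1 0
1 0 0 1 1
1 0 1 1 1
0 0 0 1 1
1 1 1 0 1

After press 5 at (1,4):
0 0 1 1 1
1 0 0 0 0
1 0 1 1 0
0 0 0 1 1
1 1 1 0 1

After press 6 at (3,4):
0 0 1 1 1
1 0 0 0 0
1 0 1 1 1
0 0 0 0 0
1 1 1 0 0

Answer: 0 0 1 1 1
1 0 0 0 0
1 0 1 1 1
0 0 0 0 0
1 1 1 0 0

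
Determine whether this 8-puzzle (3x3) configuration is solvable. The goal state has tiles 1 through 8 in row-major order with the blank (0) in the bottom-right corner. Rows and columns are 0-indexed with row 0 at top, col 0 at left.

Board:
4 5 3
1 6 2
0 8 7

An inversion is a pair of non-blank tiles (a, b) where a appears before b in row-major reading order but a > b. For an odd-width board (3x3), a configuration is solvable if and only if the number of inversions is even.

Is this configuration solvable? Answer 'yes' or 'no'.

Answer: yes

Derivation:
Inversions (pairs i<j in row-major order where tile[i] > tile[j] > 0): 10
10 is even, so the puzzle is solvable.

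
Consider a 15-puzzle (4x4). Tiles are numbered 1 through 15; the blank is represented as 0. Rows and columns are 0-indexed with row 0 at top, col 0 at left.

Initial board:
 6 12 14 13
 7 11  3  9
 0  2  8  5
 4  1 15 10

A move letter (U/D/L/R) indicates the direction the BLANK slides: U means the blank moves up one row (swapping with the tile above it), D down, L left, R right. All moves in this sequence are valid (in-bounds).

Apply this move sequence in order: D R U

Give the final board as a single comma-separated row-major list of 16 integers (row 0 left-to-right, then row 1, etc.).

After move 1 (D):
 6 12 14 13
 7 11  3  9
 4  2  8  5
 0  1 15 10

After move 2 (R):
 6 12 14 13
 7 11  3  9
 4  2  8  5
 1  0 15 10

After move 3 (U):
 6 12 14 13
 7 11  3  9
 4  0  8  5
 1  2 15 10

Answer: 6, 12, 14, 13, 7, 11, 3, 9, 4, 0, 8, 5, 1, 2, 15, 10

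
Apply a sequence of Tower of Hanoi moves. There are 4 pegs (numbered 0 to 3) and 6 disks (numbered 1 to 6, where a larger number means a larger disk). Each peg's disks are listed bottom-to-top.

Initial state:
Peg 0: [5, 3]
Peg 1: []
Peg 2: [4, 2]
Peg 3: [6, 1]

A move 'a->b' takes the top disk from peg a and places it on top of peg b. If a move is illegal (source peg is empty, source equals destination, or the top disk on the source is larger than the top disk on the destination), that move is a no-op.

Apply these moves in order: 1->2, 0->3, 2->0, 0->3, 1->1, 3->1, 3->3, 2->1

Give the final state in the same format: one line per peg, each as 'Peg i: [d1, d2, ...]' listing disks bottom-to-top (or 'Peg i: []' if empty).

After move 1 (1->2):
Peg 0: [5, 3]
Peg 1: []
Peg 2: [4, 2]
Peg 3: [6, 1]

After move 2 (0->3):
Peg 0: [5, 3]
Peg 1: []
Peg 2: [4, 2]
Peg 3: [6, 1]

After move 3 (2->0):
Peg 0: [5, 3, 2]
Peg 1: []
Peg 2: [4]
Peg 3: [6, 1]

After move 4 (0->3):
Peg 0: [5, 3, 2]
Peg 1: []
Peg 2: [4]
Peg 3: [6, 1]

After move 5 (1->1):
Peg 0: [5, 3, 2]
Peg 1: []
Peg 2: [4]
Peg 3: [6, 1]

After move 6 (3->1):
Peg 0: [5, 3, 2]
Peg 1: [1]
Peg 2: [4]
Peg 3: [6]

After move 7 (3->3):
Peg 0: [5, 3, 2]
Peg 1: [1]
Peg 2: [4]
Peg 3: [6]

After move 8 (2->1):
Peg 0: [5, 3, 2]
Peg 1: [1]
Peg 2: [4]
Peg 3: [6]

Answer: Peg 0: [5, 3, 2]
Peg 1: [1]
Peg 2: [4]
Peg 3: [6]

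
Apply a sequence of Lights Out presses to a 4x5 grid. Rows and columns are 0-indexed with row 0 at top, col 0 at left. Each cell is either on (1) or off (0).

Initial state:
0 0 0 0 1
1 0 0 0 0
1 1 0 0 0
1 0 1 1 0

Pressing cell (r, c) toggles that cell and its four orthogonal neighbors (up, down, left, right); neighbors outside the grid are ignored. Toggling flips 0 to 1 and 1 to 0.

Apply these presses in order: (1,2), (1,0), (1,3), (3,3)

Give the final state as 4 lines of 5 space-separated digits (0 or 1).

After press 1 at (1,2):
0 0 1 0 1
1 1 1 1 0
1 1 1 0 0
1 0 1 1 0

After press 2 at (1,0):
1 0 1 0 1
0 0 1 1 0
0 1 1 0 0
1 0 1 1 0

After press 3 at (1,3):
1 0 1 1 1
0 0 0 0 1
0 1 1 1 0
1 0 1 1 0

After press 4 at (3,3):
1 0 1 1 1
0 0 0 0 1
0 1 1 0 0
1 0 0 0 1

Answer: 1 0 1 1 1
0 0 0 0 1
0 1 1 0 0
1 0 0 0 1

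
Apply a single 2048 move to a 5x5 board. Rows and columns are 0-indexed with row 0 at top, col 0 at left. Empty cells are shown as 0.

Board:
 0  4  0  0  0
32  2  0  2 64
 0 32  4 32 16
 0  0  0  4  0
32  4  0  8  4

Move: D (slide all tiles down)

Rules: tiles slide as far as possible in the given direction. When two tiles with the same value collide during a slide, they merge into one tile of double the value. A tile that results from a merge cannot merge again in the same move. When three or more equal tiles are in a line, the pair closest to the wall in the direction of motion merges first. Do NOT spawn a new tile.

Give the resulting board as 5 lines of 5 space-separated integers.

Slide down:
col 0: [0, 32, 0, 0, 32] -> [0, 0, 0, 0, 64]
col 1: [4, 2, 32, 0, 4] -> [0, 4, 2, 32, 4]
col 2: [0, 0, 4, 0, 0] -> [0, 0, 0, 0, 4]
col 3: [0, 2, 32, 4, 8] -> [0, 2, 32, 4, 8]
col 4: [0, 64, 16, 0, 4] -> [0, 0, 64, 16, 4]

Answer:  0  0  0  0  0
 0  4  0  2  0
 0  2  0 32 64
 0 32  0  4 16
64  4  4  8  4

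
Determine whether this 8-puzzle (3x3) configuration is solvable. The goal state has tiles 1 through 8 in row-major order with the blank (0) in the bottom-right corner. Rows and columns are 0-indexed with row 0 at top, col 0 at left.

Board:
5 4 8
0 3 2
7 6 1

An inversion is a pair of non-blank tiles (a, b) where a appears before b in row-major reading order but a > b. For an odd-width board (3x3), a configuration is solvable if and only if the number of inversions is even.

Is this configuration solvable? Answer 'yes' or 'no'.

Inversions (pairs i<j in row-major order where tile[i] > tile[j] > 0): 18
18 is even, so the puzzle is solvable.

Answer: yes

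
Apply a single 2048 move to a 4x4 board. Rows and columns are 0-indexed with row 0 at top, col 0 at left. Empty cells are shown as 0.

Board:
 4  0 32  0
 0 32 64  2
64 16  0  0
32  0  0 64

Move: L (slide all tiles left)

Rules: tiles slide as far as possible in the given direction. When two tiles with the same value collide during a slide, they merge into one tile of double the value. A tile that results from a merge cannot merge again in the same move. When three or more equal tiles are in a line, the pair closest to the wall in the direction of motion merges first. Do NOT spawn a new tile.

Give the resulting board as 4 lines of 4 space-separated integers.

Answer:  4 32  0  0
32 64  2  0
64 16  0  0
32 64  0  0

Derivation:
Slide left:
row 0: [4, 0, 32, 0] -> [4, 32, 0, 0]
row 1: [0, 32, 64, 2] -> [32, 64, 2, 0]
row 2: [64, 16, 0, 0] -> [64, 16, 0, 0]
row 3: [32, 0, 0, 64] -> [32, 64, 0, 0]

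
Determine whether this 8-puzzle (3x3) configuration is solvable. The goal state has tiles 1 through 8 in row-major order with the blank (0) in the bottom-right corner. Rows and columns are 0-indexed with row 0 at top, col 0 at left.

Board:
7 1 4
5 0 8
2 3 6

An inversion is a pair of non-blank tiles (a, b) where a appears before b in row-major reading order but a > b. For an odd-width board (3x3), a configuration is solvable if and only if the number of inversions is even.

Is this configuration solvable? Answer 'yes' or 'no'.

Answer: no

Derivation:
Inversions (pairs i<j in row-major order where tile[i] > tile[j] > 0): 13
13 is odd, so the puzzle is not solvable.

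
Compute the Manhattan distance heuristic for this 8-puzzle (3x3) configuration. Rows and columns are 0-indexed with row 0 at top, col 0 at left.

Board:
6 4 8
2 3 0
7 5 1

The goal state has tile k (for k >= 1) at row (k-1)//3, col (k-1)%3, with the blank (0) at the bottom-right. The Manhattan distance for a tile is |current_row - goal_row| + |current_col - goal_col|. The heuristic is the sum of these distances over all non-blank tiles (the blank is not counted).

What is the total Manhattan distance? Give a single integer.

Tile 6: at (0,0), goal (1,2), distance |0-1|+|0-2| = 3
Tile 4: at (0,1), goal (1,0), distance |0-1|+|1-0| = 2
Tile 8: at (0,2), goal (2,1), distance |0-2|+|2-1| = 3
Tile 2: at (1,0), goal (0,1), distance |1-0|+|0-1| = 2
Tile 3: at (1,1), goal (0,2), distance |1-0|+|1-2| = 2
Tile 7: at (2,0), goal (2,0), distance |2-2|+|0-0| = 0
Tile 5: at (2,1), goal (1,1), distance |2-1|+|1-1| = 1
Tile 1: at (2,2), goal (0,0), distance |2-0|+|2-0| = 4
Sum: 3 + 2 + 3 + 2 + 2 + 0 + 1 + 4 = 17

Answer: 17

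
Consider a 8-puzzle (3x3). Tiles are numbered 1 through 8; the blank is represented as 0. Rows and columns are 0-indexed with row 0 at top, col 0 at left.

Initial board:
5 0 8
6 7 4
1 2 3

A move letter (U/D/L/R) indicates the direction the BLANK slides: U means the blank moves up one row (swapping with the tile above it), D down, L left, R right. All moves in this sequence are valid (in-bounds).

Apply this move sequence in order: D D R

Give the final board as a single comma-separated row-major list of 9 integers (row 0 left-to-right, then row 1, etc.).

After move 1 (D):
5 7 8
6 0 4
1 2 3

After move 2 (D):
5 7 8
6 2 4
1 0 3

After move 3 (R):
5 7 8
6 2 4
1 3 0

Answer: 5, 7, 8, 6, 2, 4, 1, 3, 0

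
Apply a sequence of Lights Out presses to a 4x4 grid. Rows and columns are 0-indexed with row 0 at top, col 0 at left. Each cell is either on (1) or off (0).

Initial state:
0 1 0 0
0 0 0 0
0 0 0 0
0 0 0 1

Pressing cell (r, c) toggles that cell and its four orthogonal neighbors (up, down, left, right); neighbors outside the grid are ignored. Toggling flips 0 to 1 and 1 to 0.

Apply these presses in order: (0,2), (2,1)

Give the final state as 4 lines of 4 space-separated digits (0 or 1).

Answer: 0 0 1 1
0 1 1 0
1 1 1 0
0 1 0 1

Derivation:
After press 1 at (0,2):
0 0 1 1
0 0 1 0
0 0 0 0
0 0 0 1

After press 2 at (2,1):
0 0 1 1
0 1 1 0
1 1 1 0
0 1 0 1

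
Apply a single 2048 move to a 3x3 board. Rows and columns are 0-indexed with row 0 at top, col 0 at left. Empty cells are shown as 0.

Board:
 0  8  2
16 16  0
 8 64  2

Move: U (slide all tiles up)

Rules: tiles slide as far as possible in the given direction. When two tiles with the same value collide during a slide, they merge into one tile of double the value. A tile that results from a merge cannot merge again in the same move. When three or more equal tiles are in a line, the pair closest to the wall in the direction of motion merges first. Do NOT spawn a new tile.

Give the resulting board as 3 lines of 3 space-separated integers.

Slide up:
col 0: [0, 16, 8] -> [16, 8, 0]
col 1: [8, 16, 64] -> [8, 16, 64]
col 2: [2, 0, 2] -> [4, 0, 0]

Answer: 16  8  4
 8 16  0
 0 64  0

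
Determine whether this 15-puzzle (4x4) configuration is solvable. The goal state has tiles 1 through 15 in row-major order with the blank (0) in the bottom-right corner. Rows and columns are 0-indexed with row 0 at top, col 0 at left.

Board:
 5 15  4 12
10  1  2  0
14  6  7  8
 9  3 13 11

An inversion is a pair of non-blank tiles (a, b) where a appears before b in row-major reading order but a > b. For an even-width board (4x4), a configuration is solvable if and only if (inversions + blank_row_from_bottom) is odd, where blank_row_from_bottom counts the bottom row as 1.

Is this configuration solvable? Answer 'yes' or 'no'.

Answer: yes

Derivation:
Inversions: 48
Blank is in row 1 (0-indexed from top), which is row 3 counting from the bottom (bottom = 1).
48 + 3 = 51, which is odd, so the puzzle is solvable.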